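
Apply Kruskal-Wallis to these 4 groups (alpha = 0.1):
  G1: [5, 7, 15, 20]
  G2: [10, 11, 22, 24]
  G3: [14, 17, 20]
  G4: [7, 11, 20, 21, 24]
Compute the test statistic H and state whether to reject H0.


Step 1: Combine all N = 16 observations and assign midranks.
sorted (value, group, rank): (5,G1,1), (7,G1,2.5), (7,G4,2.5), (10,G2,4), (11,G2,5.5), (11,G4,5.5), (14,G3,7), (15,G1,8), (17,G3,9), (20,G1,11), (20,G3,11), (20,G4,11), (21,G4,13), (22,G2,14), (24,G2,15.5), (24,G4,15.5)
Step 2: Sum ranks within each group.
R_1 = 22.5 (n_1 = 4)
R_2 = 39 (n_2 = 4)
R_3 = 27 (n_3 = 3)
R_4 = 47.5 (n_4 = 5)
Step 3: H = 12/(N(N+1)) * sum(R_i^2/n_i) - 3(N+1)
     = 12/(16*17) * (22.5^2/4 + 39^2/4 + 27^2/3 + 47.5^2/5) - 3*17
     = 0.044118 * 1201.06 - 51
     = 1.988051.
Step 4: Ties present; correction factor C = 1 - 42/(16^3 - 16) = 0.989706. Corrected H = 1.988051 / 0.989706 = 2.008730.
Step 5: Under H0, H ~ chi^2(3); p-value = 0.570597.
Step 6: alpha = 0.1. fail to reject H0.

H = 2.0087, df = 3, p = 0.570597, fail to reject H0.


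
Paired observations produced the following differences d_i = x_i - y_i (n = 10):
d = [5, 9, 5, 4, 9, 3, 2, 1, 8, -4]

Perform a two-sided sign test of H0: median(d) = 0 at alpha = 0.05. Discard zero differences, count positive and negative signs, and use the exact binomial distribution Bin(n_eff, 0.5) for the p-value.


Step 1: Discard zero differences. Original n = 10; n_eff = number of nonzero differences = 10.
Nonzero differences (with sign): +5, +9, +5, +4, +9, +3, +2, +1, +8, -4
Step 2: Count signs: positive = 9, negative = 1.
Step 3: Under H0: P(positive) = 0.5, so the number of positives S ~ Bin(10, 0.5).
Step 4: Two-sided exact p-value = sum of Bin(10,0.5) probabilities at or below the observed probability = 0.021484.
Step 5: alpha = 0.05. reject H0.

n_eff = 10, pos = 9, neg = 1, p = 0.021484, reject H0.


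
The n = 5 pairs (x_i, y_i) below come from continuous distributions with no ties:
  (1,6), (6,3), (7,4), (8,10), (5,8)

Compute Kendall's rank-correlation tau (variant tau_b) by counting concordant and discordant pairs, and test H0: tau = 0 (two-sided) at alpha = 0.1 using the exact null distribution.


Step 1: Enumerate the 10 unordered pairs (i,j) with i<j and classify each by sign(x_j-x_i) * sign(y_j-y_i).
  (1,2):dx=+5,dy=-3->D; (1,3):dx=+6,dy=-2->D; (1,4):dx=+7,dy=+4->C; (1,5):dx=+4,dy=+2->C
  (2,3):dx=+1,dy=+1->C; (2,4):dx=+2,dy=+7->C; (2,5):dx=-1,dy=+5->D; (3,4):dx=+1,dy=+6->C
  (3,5):dx=-2,dy=+4->D; (4,5):dx=-3,dy=-2->C
Step 2: C = 6, D = 4, total pairs = 10.
Step 3: tau = (C - D)/(n(n-1)/2) = (6 - 4)/10 = 0.200000.
Step 4: Exact two-sided p-value (enumerate n! = 120 permutations of y under H0): p = 0.816667.
Step 5: alpha = 0.1. fail to reject H0.

tau_b = 0.2000 (C=6, D=4), p = 0.816667, fail to reject H0.


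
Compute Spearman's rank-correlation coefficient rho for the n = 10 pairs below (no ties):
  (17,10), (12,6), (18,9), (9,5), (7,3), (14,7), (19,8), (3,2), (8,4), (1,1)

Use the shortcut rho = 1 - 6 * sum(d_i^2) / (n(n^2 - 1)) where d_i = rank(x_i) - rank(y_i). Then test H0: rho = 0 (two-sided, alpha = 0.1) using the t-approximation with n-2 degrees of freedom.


Step 1: Rank x and y separately (midranks; no ties here).
rank(x): 17->8, 12->6, 18->9, 9->5, 7->3, 14->7, 19->10, 3->2, 8->4, 1->1
rank(y): 10->10, 6->6, 9->9, 5->5, 3->3, 7->7, 8->8, 2->2, 4->4, 1->1
Step 2: d_i = R_x(i) - R_y(i); compute d_i^2.
  (8-10)^2=4, (6-6)^2=0, (9-9)^2=0, (5-5)^2=0, (3-3)^2=0, (7-7)^2=0, (10-8)^2=4, (2-2)^2=0, (4-4)^2=0, (1-1)^2=0
sum(d^2) = 8.
Step 3: rho = 1 - 6*8 / (10*(10^2 - 1)) = 1 - 48/990 = 0.951515.
Step 4: Under H0, t = rho * sqrt((n-2)/(1-rho^2)) = 8.7493 ~ t(8).
Step 5: Two-sided p-value from the t-distribution with 8 df = 0.000023.
Step 6: alpha = 0.1. reject H0.

rho = 0.9515, p = 0.000023, reject H0 at alpha = 0.1.


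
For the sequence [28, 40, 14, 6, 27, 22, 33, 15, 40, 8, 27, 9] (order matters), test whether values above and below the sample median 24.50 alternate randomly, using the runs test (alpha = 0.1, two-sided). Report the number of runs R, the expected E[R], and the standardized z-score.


Step 1: Compute median = 24.50; label A = above, B = below.
Labels in order: AABBABABABAB  (n_A = 6, n_B = 6)
Step 2: Count runs R = 10.
Step 3: Under H0 (random ordering), E[R] = 2*n_A*n_B/(n_A+n_B) + 1 = 2*6*6/12 + 1 = 7.0000.
        Var[R] = 2*n_A*n_B*(2*n_A*n_B - n_A - n_B) / ((n_A+n_B)^2 * (n_A+n_B-1)) = 4320/1584 = 2.7273.
        SD[R] = 1.6514.
Step 4: Continuity-corrected z = (R - 0.5 - E[R]) / SD[R] = (10 - 0.5 - 7.0000) / 1.6514 = 1.5138.
Step 5: Two-sided p-value via normal approximation = 2*(1 - Phi(|z|)) = 0.130070.
Step 6: alpha = 0.1. fail to reject H0.

R = 10, z = 1.5138, p = 0.130070, fail to reject H0.


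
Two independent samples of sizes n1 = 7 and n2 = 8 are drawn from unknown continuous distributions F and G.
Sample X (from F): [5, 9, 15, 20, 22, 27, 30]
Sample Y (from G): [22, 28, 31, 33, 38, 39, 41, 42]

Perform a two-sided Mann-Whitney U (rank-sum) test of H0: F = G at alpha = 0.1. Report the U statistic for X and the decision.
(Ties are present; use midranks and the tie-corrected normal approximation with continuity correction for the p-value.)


Step 1: Combine and sort all 15 observations; assign midranks.
sorted (value, group): (5,X), (9,X), (15,X), (20,X), (22,X), (22,Y), (27,X), (28,Y), (30,X), (31,Y), (33,Y), (38,Y), (39,Y), (41,Y), (42,Y)
ranks: 5->1, 9->2, 15->3, 20->4, 22->5.5, 22->5.5, 27->7, 28->8, 30->9, 31->10, 33->11, 38->12, 39->13, 41->14, 42->15
Step 2: Rank sum for X: R1 = 1 + 2 + 3 + 4 + 5.5 + 7 + 9 = 31.5.
Step 3: U_X = R1 - n1(n1+1)/2 = 31.5 - 7*8/2 = 31.5 - 28 = 3.5.
       U_Y = n1*n2 - U_X = 56 - 3.5 = 52.5.
Step 4: Ties are present, so use the tie-corrected normal approximation (with continuity correction) for the p-value.
Step 5: p-value = 0.005437; compare to alpha = 0.1. reject H0.

U_X = 3.5, p = 0.005437, reject H0 at alpha = 0.1.


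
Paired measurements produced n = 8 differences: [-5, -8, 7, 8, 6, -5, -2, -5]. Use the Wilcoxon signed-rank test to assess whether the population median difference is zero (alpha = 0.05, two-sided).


Step 1: Drop any zero differences (none here) and take |d_i|.
|d| = [5, 8, 7, 8, 6, 5, 2, 5]
Step 2: Midrank |d_i| (ties get averaged ranks).
ranks: |5|->3, |8|->7.5, |7|->6, |8|->7.5, |6|->5, |5|->3, |2|->1, |5|->3
Step 3: Attach original signs; sum ranks with positive sign and with negative sign.
W+ = 6 + 7.5 + 5 = 18.5
W- = 3 + 7.5 + 3 + 1 + 3 = 17.5
(Check: W+ + W- = 36 should equal n(n+1)/2 = 36.)
Step 4: Test statistic W = min(W+, W-) = 17.5.
Step 5: Ties in |d|, so use the tie-corrected normal approximation.
        E[W] = n(n+1)/4 = 8*9/4 = 18.
        Tie groups: |d|=5 (t=3), |d|=8 (t=2); sum(t^3 - t) = 30.
        Var[W] = n(n+1)(2n+1)/24 - sum(t^3-t)/48 = 1224/24 - 30/48 = 50.375.
        z = (W - E[W]) / sqrt(Var[W]) = (17.5 - 18) / 7.0975 = -0.0704.
        Two-sided p = 2*Phi(z) = 0.943838.
Step 6: alpha = 0.05. fail to reject H0.

W+ = 18.5, W- = 17.5, W = min = 17.5, p = 0.943838, fail to reject H0.


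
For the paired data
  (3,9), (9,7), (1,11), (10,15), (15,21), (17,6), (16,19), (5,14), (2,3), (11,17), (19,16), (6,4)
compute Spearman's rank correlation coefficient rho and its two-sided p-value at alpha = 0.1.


Step 1: Rank x and y separately (midranks; no ties here).
rank(x): 3->3, 9->6, 1->1, 10->7, 15->9, 17->11, 16->10, 5->4, 2->2, 11->8, 19->12, 6->5
rank(y): 9->5, 7->4, 11->6, 15->8, 21->12, 6->3, 19->11, 14->7, 3->1, 17->10, 16->9, 4->2
Step 2: d_i = R_x(i) - R_y(i); compute d_i^2.
  (3-5)^2=4, (6-4)^2=4, (1-6)^2=25, (7-8)^2=1, (9-12)^2=9, (11-3)^2=64, (10-11)^2=1, (4-7)^2=9, (2-1)^2=1, (8-10)^2=4, (12-9)^2=9, (5-2)^2=9
sum(d^2) = 140.
Step 3: rho = 1 - 6*140 / (12*(12^2 - 1)) = 1 - 840/1716 = 0.510490.
Step 4: Under H0, t = rho * sqrt((n-2)/(1-rho^2)) = 1.8774 ~ t(10).
Step 5: Two-sided p-value from the t-distribution with 10 df = 0.089914.
Step 6: alpha = 0.1. reject H0.

rho = 0.5105, p = 0.089914, reject H0 at alpha = 0.1.


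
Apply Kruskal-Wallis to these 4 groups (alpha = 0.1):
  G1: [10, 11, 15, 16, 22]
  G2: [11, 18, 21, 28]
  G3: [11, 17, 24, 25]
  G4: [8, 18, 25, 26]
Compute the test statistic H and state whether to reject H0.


Step 1: Combine all N = 17 observations and assign midranks.
sorted (value, group, rank): (8,G4,1), (10,G1,2), (11,G1,4), (11,G2,4), (11,G3,4), (15,G1,6), (16,G1,7), (17,G3,8), (18,G2,9.5), (18,G4,9.5), (21,G2,11), (22,G1,12), (24,G3,13), (25,G3,14.5), (25,G4,14.5), (26,G4,16), (28,G2,17)
Step 2: Sum ranks within each group.
R_1 = 31 (n_1 = 5)
R_2 = 41.5 (n_2 = 4)
R_3 = 39.5 (n_3 = 4)
R_4 = 41 (n_4 = 4)
Step 3: H = 12/(N(N+1)) * sum(R_i^2/n_i) - 3(N+1)
     = 12/(17*18) * (31^2/5 + 41.5^2/4 + 39.5^2/4 + 41^2/4) - 3*18
     = 0.039216 * 1433.08 - 54
     = 2.199020.
Step 4: Ties present; correction factor C = 1 - 36/(17^3 - 17) = 0.992647. Corrected H = 2.199020 / 0.992647 = 2.215309.
Step 5: Under H0, H ~ chi^2(3); p-value = 0.528939.
Step 6: alpha = 0.1. fail to reject H0.

H = 2.2153, df = 3, p = 0.528939, fail to reject H0.


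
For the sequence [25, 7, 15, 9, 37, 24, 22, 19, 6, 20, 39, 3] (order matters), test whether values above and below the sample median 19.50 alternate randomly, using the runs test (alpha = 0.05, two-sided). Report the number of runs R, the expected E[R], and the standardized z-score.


Step 1: Compute median = 19.50; label A = above, B = below.
Labels in order: ABBBAAABBAAB  (n_A = 6, n_B = 6)
Step 2: Count runs R = 6.
Step 3: Under H0 (random ordering), E[R] = 2*n_A*n_B/(n_A+n_B) + 1 = 2*6*6/12 + 1 = 7.0000.
        Var[R] = 2*n_A*n_B*(2*n_A*n_B - n_A - n_B) / ((n_A+n_B)^2 * (n_A+n_B-1)) = 4320/1584 = 2.7273.
        SD[R] = 1.6514.
Step 4: Continuity-corrected z = (R + 0.5 - E[R]) / SD[R] = (6 + 0.5 - 7.0000) / 1.6514 = -0.3028.
Step 5: Two-sided p-value via normal approximation = 2*(1 - Phi(|z|)) = 0.762069.
Step 6: alpha = 0.05. fail to reject H0.

R = 6, z = -0.3028, p = 0.762069, fail to reject H0.


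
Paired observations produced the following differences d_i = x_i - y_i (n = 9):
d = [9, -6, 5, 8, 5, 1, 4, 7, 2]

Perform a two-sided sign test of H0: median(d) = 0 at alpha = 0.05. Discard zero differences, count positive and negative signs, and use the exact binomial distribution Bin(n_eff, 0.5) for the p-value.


Step 1: Discard zero differences. Original n = 9; n_eff = number of nonzero differences = 9.
Nonzero differences (with sign): +9, -6, +5, +8, +5, +1, +4, +7, +2
Step 2: Count signs: positive = 8, negative = 1.
Step 3: Under H0: P(positive) = 0.5, so the number of positives S ~ Bin(9, 0.5).
Step 4: Two-sided exact p-value = sum of Bin(9,0.5) probabilities at or below the observed probability = 0.039062.
Step 5: alpha = 0.05. reject H0.

n_eff = 9, pos = 8, neg = 1, p = 0.039062, reject H0.


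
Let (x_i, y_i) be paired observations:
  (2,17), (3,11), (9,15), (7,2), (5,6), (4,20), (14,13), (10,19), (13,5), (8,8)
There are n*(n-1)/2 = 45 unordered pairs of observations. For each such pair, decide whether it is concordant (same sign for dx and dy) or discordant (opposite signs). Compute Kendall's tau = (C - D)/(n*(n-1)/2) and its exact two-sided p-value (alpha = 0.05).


Step 1: Enumerate the 45 unordered pairs (i,j) with i<j and classify each by sign(x_j-x_i) * sign(y_j-y_i).
  (1,2):dx=+1,dy=-6->D; (1,3):dx=+7,dy=-2->D; (1,4):dx=+5,dy=-15->D; (1,5):dx=+3,dy=-11->D
  (1,6):dx=+2,dy=+3->C; (1,7):dx=+12,dy=-4->D; (1,8):dx=+8,dy=+2->C; (1,9):dx=+11,dy=-12->D
  (1,10):dx=+6,dy=-9->D; (2,3):dx=+6,dy=+4->C; (2,4):dx=+4,dy=-9->D; (2,5):dx=+2,dy=-5->D
  (2,6):dx=+1,dy=+9->C; (2,7):dx=+11,dy=+2->C; (2,8):dx=+7,dy=+8->C; (2,9):dx=+10,dy=-6->D
  (2,10):dx=+5,dy=-3->D; (3,4):dx=-2,dy=-13->C; (3,5):dx=-4,dy=-9->C; (3,6):dx=-5,dy=+5->D
  (3,7):dx=+5,dy=-2->D; (3,8):dx=+1,dy=+4->C; (3,9):dx=+4,dy=-10->D; (3,10):dx=-1,dy=-7->C
  (4,5):dx=-2,dy=+4->D; (4,6):dx=-3,dy=+18->D; (4,7):dx=+7,dy=+11->C; (4,8):dx=+3,dy=+17->C
  (4,9):dx=+6,dy=+3->C; (4,10):dx=+1,dy=+6->C; (5,6):dx=-1,dy=+14->D; (5,7):dx=+9,dy=+7->C
  (5,8):dx=+5,dy=+13->C; (5,9):dx=+8,dy=-1->D; (5,10):dx=+3,dy=+2->C; (6,7):dx=+10,dy=-7->D
  (6,8):dx=+6,dy=-1->D; (6,9):dx=+9,dy=-15->D; (6,10):dx=+4,dy=-12->D; (7,8):dx=-4,dy=+6->D
  (7,9):dx=-1,dy=-8->C; (7,10):dx=-6,dy=-5->C; (8,9):dx=+3,dy=-14->D; (8,10):dx=-2,dy=-11->C
  (9,10):dx=-5,dy=+3->D
Step 2: C = 20, D = 25, total pairs = 45.
Step 3: tau = (C - D)/(n(n-1)/2) = (20 - 25)/45 = -0.111111.
Step 4: Exact two-sided p-value (enumerate n! = 3628800 permutations of y under H0): p = 0.727490.
Step 5: alpha = 0.05. fail to reject H0.

tau_b = -0.1111 (C=20, D=25), p = 0.727490, fail to reject H0.


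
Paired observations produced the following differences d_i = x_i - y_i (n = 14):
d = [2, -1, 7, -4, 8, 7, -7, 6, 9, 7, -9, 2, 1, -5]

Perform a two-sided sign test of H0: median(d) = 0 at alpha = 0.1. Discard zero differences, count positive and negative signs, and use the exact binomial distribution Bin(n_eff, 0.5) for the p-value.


Step 1: Discard zero differences. Original n = 14; n_eff = number of nonzero differences = 14.
Nonzero differences (with sign): +2, -1, +7, -4, +8, +7, -7, +6, +9, +7, -9, +2, +1, -5
Step 2: Count signs: positive = 9, negative = 5.
Step 3: Under H0: P(positive) = 0.5, so the number of positives S ~ Bin(14, 0.5).
Step 4: Two-sided exact p-value = sum of Bin(14,0.5) probabilities at or below the observed probability = 0.423950.
Step 5: alpha = 0.1. fail to reject H0.

n_eff = 14, pos = 9, neg = 5, p = 0.423950, fail to reject H0.


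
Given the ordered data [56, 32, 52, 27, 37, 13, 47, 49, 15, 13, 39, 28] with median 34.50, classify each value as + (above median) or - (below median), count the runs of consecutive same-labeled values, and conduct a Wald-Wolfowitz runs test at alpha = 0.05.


Step 1: Compute median = 34.50; label A = above, B = below.
Labels in order: ABABABAABBAB  (n_A = 6, n_B = 6)
Step 2: Count runs R = 10.
Step 3: Under H0 (random ordering), E[R] = 2*n_A*n_B/(n_A+n_B) + 1 = 2*6*6/12 + 1 = 7.0000.
        Var[R] = 2*n_A*n_B*(2*n_A*n_B - n_A - n_B) / ((n_A+n_B)^2 * (n_A+n_B-1)) = 4320/1584 = 2.7273.
        SD[R] = 1.6514.
Step 4: Continuity-corrected z = (R - 0.5 - E[R]) / SD[R] = (10 - 0.5 - 7.0000) / 1.6514 = 1.5138.
Step 5: Two-sided p-value via normal approximation = 2*(1 - Phi(|z|)) = 0.130070.
Step 6: alpha = 0.05. fail to reject H0.

R = 10, z = 1.5138, p = 0.130070, fail to reject H0.


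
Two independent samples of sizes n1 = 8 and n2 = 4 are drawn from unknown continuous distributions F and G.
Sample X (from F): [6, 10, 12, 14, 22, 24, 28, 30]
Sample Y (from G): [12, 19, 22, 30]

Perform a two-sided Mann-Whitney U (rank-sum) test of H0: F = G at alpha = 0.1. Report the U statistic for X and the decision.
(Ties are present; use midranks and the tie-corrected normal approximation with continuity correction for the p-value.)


Step 1: Combine and sort all 12 observations; assign midranks.
sorted (value, group): (6,X), (10,X), (12,X), (12,Y), (14,X), (19,Y), (22,X), (22,Y), (24,X), (28,X), (30,X), (30,Y)
ranks: 6->1, 10->2, 12->3.5, 12->3.5, 14->5, 19->6, 22->7.5, 22->7.5, 24->9, 28->10, 30->11.5, 30->11.5
Step 2: Rank sum for X: R1 = 1 + 2 + 3.5 + 5 + 7.5 + 9 + 10 + 11.5 = 49.5.
Step 3: U_X = R1 - n1(n1+1)/2 = 49.5 - 8*9/2 = 49.5 - 36 = 13.5.
       U_Y = n1*n2 - U_X = 32 - 13.5 = 18.5.
Step 4: Ties are present, so use the tie-corrected normal approximation (with continuity correction) for the p-value.
Step 5: p-value = 0.732743; compare to alpha = 0.1. fail to reject H0.

U_X = 13.5, p = 0.732743, fail to reject H0 at alpha = 0.1.


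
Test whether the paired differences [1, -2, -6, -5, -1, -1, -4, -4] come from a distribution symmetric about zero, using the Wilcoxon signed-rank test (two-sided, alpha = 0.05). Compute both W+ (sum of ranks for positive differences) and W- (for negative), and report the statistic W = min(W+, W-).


Step 1: Drop any zero differences (none here) and take |d_i|.
|d| = [1, 2, 6, 5, 1, 1, 4, 4]
Step 2: Midrank |d_i| (ties get averaged ranks).
ranks: |1|->2, |2|->4, |6|->8, |5|->7, |1|->2, |1|->2, |4|->5.5, |4|->5.5
Step 3: Attach original signs; sum ranks with positive sign and with negative sign.
W+ = 2 = 2
W- = 4 + 8 + 7 + 2 + 2 + 5.5 + 5.5 = 34
(Check: W+ + W- = 36 should equal n(n+1)/2 = 36.)
Step 4: Test statistic W = min(W+, W-) = 2.
Step 5: Ties in |d|, so use the tie-corrected normal approximation.
        E[W] = n(n+1)/4 = 8*9/4 = 18.
        Tie groups: |d|=1 (t=3), |d|=4 (t=2); sum(t^3 - t) = 30.
        Var[W] = n(n+1)(2n+1)/24 - sum(t^3-t)/48 = 1224/24 - 30/48 = 50.375.
        z = (W - E[W]) / sqrt(Var[W]) = (2 - 18) / 7.0975 = -2.2543.
        Two-sided p = 2*Phi(z) = 0.024177.
Step 6: alpha = 0.05. reject H0.

W+ = 2, W- = 34, W = min = 2, p = 0.024177, reject H0.


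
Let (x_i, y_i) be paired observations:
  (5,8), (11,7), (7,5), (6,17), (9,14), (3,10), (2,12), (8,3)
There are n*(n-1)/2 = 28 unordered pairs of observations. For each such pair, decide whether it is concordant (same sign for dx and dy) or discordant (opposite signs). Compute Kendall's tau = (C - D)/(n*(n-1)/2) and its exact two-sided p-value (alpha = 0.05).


Step 1: Enumerate the 28 unordered pairs (i,j) with i<j and classify each by sign(x_j-x_i) * sign(y_j-y_i).
  (1,2):dx=+6,dy=-1->D; (1,3):dx=+2,dy=-3->D; (1,4):dx=+1,dy=+9->C; (1,5):dx=+4,dy=+6->C
  (1,6):dx=-2,dy=+2->D; (1,7):dx=-3,dy=+4->D; (1,8):dx=+3,dy=-5->D; (2,3):dx=-4,dy=-2->C
  (2,4):dx=-5,dy=+10->D; (2,5):dx=-2,dy=+7->D; (2,6):dx=-8,dy=+3->D; (2,7):dx=-9,dy=+5->D
  (2,8):dx=-3,dy=-4->C; (3,4):dx=-1,dy=+12->D; (3,5):dx=+2,dy=+9->C; (3,6):dx=-4,dy=+5->D
  (3,7):dx=-5,dy=+7->D; (3,8):dx=+1,dy=-2->D; (4,5):dx=+3,dy=-3->D; (4,6):dx=-3,dy=-7->C
  (4,7):dx=-4,dy=-5->C; (4,8):dx=+2,dy=-14->D; (5,6):dx=-6,dy=-4->C; (5,7):dx=-7,dy=-2->C
  (5,8):dx=-1,dy=-11->C; (6,7):dx=-1,dy=+2->D; (6,8):dx=+5,dy=-7->D; (7,8):dx=+6,dy=-9->D
Step 2: C = 10, D = 18, total pairs = 28.
Step 3: tau = (C - D)/(n(n-1)/2) = (10 - 18)/28 = -0.285714.
Step 4: Exact two-sided p-value (enumerate n! = 40320 permutations of y under H0): p = 0.398760.
Step 5: alpha = 0.05. fail to reject H0.

tau_b = -0.2857 (C=10, D=18), p = 0.398760, fail to reject H0.


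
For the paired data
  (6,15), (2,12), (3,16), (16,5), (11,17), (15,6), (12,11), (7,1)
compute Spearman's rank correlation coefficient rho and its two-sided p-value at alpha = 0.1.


Step 1: Rank x and y separately (midranks; no ties here).
rank(x): 6->3, 2->1, 3->2, 16->8, 11->5, 15->7, 12->6, 7->4
rank(y): 15->6, 12->5, 16->7, 5->2, 17->8, 6->3, 11->4, 1->1
Step 2: d_i = R_x(i) - R_y(i); compute d_i^2.
  (3-6)^2=9, (1-5)^2=16, (2-7)^2=25, (8-2)^2=36, (5-8)^2=9, (7-3)^2=16, (6-4)^2=4, (4-1)^2=9
sum(d^2) = 124.
Step 3: rho = 1 - 6*124 / (8*(8^2 - 1)) = 1 - 744/504 = -0.476190.
Step 4: Under H0, t = rho * sqrt((n-2)/(1-rho^2)) = -1.3265 ~ t(6).
Step 5: Two-sided p-value from the t-distribution with 6 df = 0.232936.
Step 6: alpha = 0.1. fail to reject H0.

rho = -0.4762, p = 0.232936, fail to reject H0 at alpha = 0.1.


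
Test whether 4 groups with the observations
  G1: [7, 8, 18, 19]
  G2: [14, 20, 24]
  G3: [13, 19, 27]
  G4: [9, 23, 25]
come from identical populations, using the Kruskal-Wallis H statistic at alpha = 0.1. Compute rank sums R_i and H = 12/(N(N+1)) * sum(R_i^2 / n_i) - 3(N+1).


Step 1: Combine all N = 13 observations and assign midranks.
sorted (value, group, rank): (7,G1,1), (8,G1,2), (9,G4,3), (13,G3,4), (14,G2,5), (18,G1,6), (19,G1,7.5), (19,G3,7.5), (20,G2,9), (23,G4,10), (24,G2,11), (25,G4,12), (27,G3,13)
Step 2: Sum ranks within each group.
R_1 = 16.5 (n_1 = 4)
R_2 = 25 (n_2 = 3)
R_3 = 24.5 (n_3 = 3)
R_4 = 25 (n_4 = 3)
Step 3: H = 12/(N(N+1)) * sum(R_i^2/n_i) - 3(N+1)
     = 12/(13*14) * (16.5^2/4 + 25^2/3 + 24.5^2/3 + 25^2/3) - 3*14
     = 0.065934 * 684.812 - 42
     = 3.152473.
Step 4: Ties present; correction factor C = 1 - 6/(13^3 - 13) = 0.997253. Corrected H = 3.152473 / 0.997253 = 3.161157.
Step 5: Under H0, H ~ chi^2(3); p-value = 0.367439.
Step 6: alpha = 0.1. fail to reject H0.

H = 3.1612, df = 3, p = 0.367439, fail to reject H0.


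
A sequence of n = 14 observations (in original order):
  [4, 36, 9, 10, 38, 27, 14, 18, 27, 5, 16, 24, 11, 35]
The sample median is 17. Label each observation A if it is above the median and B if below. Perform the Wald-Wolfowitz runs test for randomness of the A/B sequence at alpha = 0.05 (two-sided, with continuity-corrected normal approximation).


Step 1: Compute median = 17; label A = above, B = below.
Labels in order: BABBAABAABBABA  (n_A = 7, n_B = 7)
Step 2: Count runs R = 10.
Step 3: Under H0 (random ordering), E[R] = 2*n_A*n_B/(n_A+n_B) + 1 = 2*7*7/14 + 1 = 8.0000.
        Var[R] = 2*n_A*n_B*(2*n_A*n_B - n_A - n_B) / ((n_A+n_B)^2 * (n_A+n_B-1)) = 8232/2548 = 3.2308.
        SD[R] = 1.7974.
Step 4: Continuity-corrected z = (R - 0.5 - E[R]) / SD[R] = (10 - 0.5 - 8.0000) / 1.7974 = 0.8345.
Step 5: Two-sided p-value via normal approximation = 2*(1 - Phi(|z|)) = 0.403986.
Step 6: alpha = 0.05. fail to reject H0.

R = 10, z = 0.8345, p = 0.403986, fail to reject H0.


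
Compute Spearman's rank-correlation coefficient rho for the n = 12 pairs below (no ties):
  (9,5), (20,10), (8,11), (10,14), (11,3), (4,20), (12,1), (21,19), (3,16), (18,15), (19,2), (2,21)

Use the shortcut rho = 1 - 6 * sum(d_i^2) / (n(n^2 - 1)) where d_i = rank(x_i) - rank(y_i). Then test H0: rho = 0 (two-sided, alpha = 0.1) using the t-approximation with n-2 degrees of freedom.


Step 1: Rank x and y separately (midranks; no ties here).
rank(x): 9->5, 20->11, 8->4, 10->6, 11->7, 4->3, 12->8, 21->12, 3->2, 18->9, 19->10, 2->1
rank(y): 5->4, 10->5, 11->6, 14->7, 3->3, 20->11, 1->1, 19->10, 16->9, 15->8, 2->2, 21->12
Step 2: d_i = R_x(i) - R_y(i); compute d_i^2.
  (5-4)^2=1, (11-5)^2=36, (4-6)^2=4, (6-7)^2=1, (7-3)^2=16, (3-11)^2=64, (8-1)^2=49, (12-10)^2=4, (2-9)^2=49, (9-8)^2=1, (10-2)^2=64, (1-12)^2=121
sum(d^2) = 410.
Step 3: rho = 1 - 6*410 / (12*(12^2 - 1)) = 1 - 2460/1716 = -0.433566.
Step 4: Under H0, t = rho * sqrt((n-2)/(1-rho^2)) = -1.5215 ~ t(10).
Step 5: Two-sided p-value from the t-distribution with 10 df = 0.159106.
Step 6: alpha = 0.1. fail to reject H0.

rho = -0.4336, p = 0.159106, fail to reject H0 at alpha = 0.1.


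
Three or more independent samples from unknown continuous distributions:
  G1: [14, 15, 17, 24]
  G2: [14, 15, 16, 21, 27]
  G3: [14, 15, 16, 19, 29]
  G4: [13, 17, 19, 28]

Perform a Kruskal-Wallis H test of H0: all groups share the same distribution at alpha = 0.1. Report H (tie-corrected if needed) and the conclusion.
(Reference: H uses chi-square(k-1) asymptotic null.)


Step 1: Combine all N = 18 observations and assign midranks.
sorted (value, group, rank): (13,G4,1), (14,G1,3), (14,G2,3), (14,G3,3), (15,G1,6), (15,G2,6), (15,G3,6), (16,G2,8.5), (16,G3,8.5), (17,G1,10.5), (17,G4,10.5), (19,G3,12.5), (19,G4,12.5), (21,G2,14), (24,G1,15), (27,G2,16), (28,G4,17), (29,G3,18)
Step 2: Sum ranks within each group.
R_1 = 34.5 (n_1 = 4)
R_2 = 47.5 (n_2 = 5)
R_3 = 48 (n_3 = 5)
R_4 = 41 (n_4 = 4)
Step 3: H = 12/(N(N+1)) * sum(R_i^2/n_i) - 3(N+1)
     = 12/(18*19) * (34.5^2/4 + 47.5^2/5 + 48^2/5 + 41^2/4) - 3*19
     = 0.035088 * 1629.86 - 57
     = 0.188158.
Step 4: Ties present; correction factor C = 1 - 66/(18^3 - 18) = 0.988648. Corrected H = 0.188158 / 0.988648 = 0.190318.
Step 5: Under H0, H ~ chi^2(3); p-value = 0.979137.
Step 6: alpha = 0.1. fail to reject H0.

H = 0.1903, df = 3, p = 0.979137, fail to reject H0.


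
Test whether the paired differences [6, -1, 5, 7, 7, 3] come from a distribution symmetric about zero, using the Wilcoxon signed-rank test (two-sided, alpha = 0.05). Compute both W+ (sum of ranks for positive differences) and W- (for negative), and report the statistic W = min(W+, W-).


Step 1: Drop any zero differences (none here) and take |d_i|.
|d| = [6, 1, 5, 7, 7, 3]
Step 2: Midrank |d_i| (ties get averaged ranks).
ranks: |6|->4, |1|->1, |5|->3, |7|->5.5, |7|->5.5, |3|->2
Step 3: Attach original signs; sum ranks with positive sign and with negative sign.
W+ = 4 + 3 + 5.5 + 5.5 + 2 = 20
W- = 1 = 1
(Check: W+ + W- = 21 should equal n(n+1)/2 = 21.)
Step 4: Test statistic W = min(W+, W-) = 1.
Step 5: Ties in |d|, so use the tie-corrected normal approximation.
        E[W] = n(n+1)/4 = 6*7/4 = 10.5.
        Tie groups: |d|=7 (t=2); sum(t^3 - t) = 6.
        Var[W] = n(n+1)(2n+1)/24 - sum(t^3-t)/48 = 546/24 - 6/48 = 22.625.
        z = (W - E[W]) / sqrt(Var[W]) = (1 - 10.5) / 4.7566 = -1.9972.
        Two-sided p = 2*Phi(z) = 0.045800.
Step 6: alpha = 0.05. reject H0.

W+ = 20, W- = 1, W = min = 1, p = 0.045800, reject H0.


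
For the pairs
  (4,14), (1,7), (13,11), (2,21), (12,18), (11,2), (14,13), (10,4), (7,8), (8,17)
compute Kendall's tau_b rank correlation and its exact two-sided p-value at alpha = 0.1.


Step 1: Enumerate the 45 unordered pairs (i,j) with i<j and classify each by sign(x_j-x_i) * sign(y_j-y_i).
  (1,2):dx=-3,dy=-7->C; (1,3):dx=+9,dy=-3->D; (1,4):dx=-2,dy=+7->D; (1,5):dx=+8,dy=+4->C
  (1,6):dx=+7,dy=-12->D; (1,7):dx=+10,dy=-1->D; (1,8):dx=+6,dy=-10->D; (1,9):dx=+3,dy=-6->D
  (1,10):dx=+4,dy=+3->C; (2,3):dx=+12,dy=+4->C; (2,4):dx=+1,dy=+14->C; (2,5):dx=+11,dy=+11->C
  (2,6):dx=+10,dy=-5->D; (2,7):dx=+13,dy=+6->C; (2,8):dx=+9,dy=-3->D; (2,9):dx=+6,dy=+1->C
  (2,10):dx=+7,dy=+10->C; (3,4):dx=-11,dy=+10->D; (3,5):dx=-1,dy=+7->D; (3,6):dx=-2,dy=-9->C
  (3,7):dx=+1,dy=+2->C; (3,8):dx=-3,dy=-7->C; (3,9):dx=-6,dy=-3->C; (3,10):dx=-5,dy=+6->D
  (4,5):dx=+10,dy=-3->D; (4,6):dx=+9,dy=-19->D; (4,7):dx=+12,dy=-8->D; (4,8):dx=+8,dy=-17->D
  (4,9):dx=+5,dy=-13->D; (4,10):dx=+6,dy=-4->D; (5,6):dx=-1,dy=-16->C; (5,7):dx=+2,dy=-5->D
  (5,8):dx=-2,dy=-14->C; (5,9):dx=-5,dy=-10->C; (5,10):dx=-4,dy=-1->C; (6,7):dx=+3,dy=+11->C
  (6,8):dx=-1,dy=+2->D; (6,9):dx=-4,dy=+6->D; (6,10):dx=-3,dy=+15->D; (7,8):dx=-4,dy=-9->C
  (7,9):dx=-7,dy=-5->C; (7,10):dx=-6,dy=+4->D; (8,9):dx=-3,dy=+4->D; (8,10):dx=-2,dy=+13->D
  (9,10):dx=+1,dy=+9->C
Step 2: C = 21, D = 24, total pairs = 45.
Step 3: tau = (C - D)/(n(n-1)/2) = (21 - 24)/45 = -0.066667.
Step 4: Exact two-sided p-value (enumerate n! = 3628800 permutations of y under H0): p = 0.861801.
Step 5: alpha = 0.1. fail to reject H0.

tau_b = -0.0667 (C=21, D=24), p = 0.861801, fail to reject H0.


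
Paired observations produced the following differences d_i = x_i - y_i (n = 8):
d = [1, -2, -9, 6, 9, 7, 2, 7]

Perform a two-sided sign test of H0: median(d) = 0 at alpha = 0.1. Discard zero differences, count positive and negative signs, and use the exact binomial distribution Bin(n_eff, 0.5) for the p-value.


Step 1: Discard zero differences. Original n = 8; n_eff = number of nonzero differences = 8.
Nonzero differences (with sign): +1, -2, -9, +6, +9, +7, +2, +7
Step 2: Count signs: positive = 6, negative = 2.
Step 3: Under H0: P(positive) = 0.5, so the number of positives S ~ Bin(8, 0.5).
Step 4: Two-sided exact p-value = sum of Bin(8,0.5) probabilities at or below the observed probability = 0.289062.
Step 5: alpha = 0.1. fail to reject H0.

n_eff = 8, pos = 6, neg = 2, p = 0.289062, fail to reject H0.


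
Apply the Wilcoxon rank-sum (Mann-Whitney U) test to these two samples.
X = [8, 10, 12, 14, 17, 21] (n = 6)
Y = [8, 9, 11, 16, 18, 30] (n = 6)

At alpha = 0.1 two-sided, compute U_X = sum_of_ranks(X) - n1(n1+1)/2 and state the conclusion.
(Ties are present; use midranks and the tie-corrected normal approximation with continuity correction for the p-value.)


Step 1: Combine and sort all 12 observations; assign midranks.
sorted (value, group): (8,X), (8,Y), (9,Y), (10,X), (11,Y), (12,X), (14,X), (16,Y), (17,X), (18,Y), (21,X), (30,Y)
ranks: 8->1.5, 8->1.5, 9->3, 10->4, 11->5, 12->6, 14->7, 16->8, 17->9, 18->10, 21->11, 30->12
Step 2: Rank sum for X: R1 = 1.5 + 4 + 6 + 7 + 9 + 11 = 38.5.
Step 3: U_X = R1 - n1(n1+1)/2 = 38.5 - 6*7/2 = 38.5 - 21 = 17.5.
       U_Y = n1*n2 - U_X = 36 - 17.5 = 18.5.
Step 4: Ties are present, so use the tie-corrected normal approximation (with continuity correction) for the p-value.
Step 5: p-value = 1.000000; compare to alpha = 0.1. fail to reject H0.

U_X = 17.5, p = 1.000000, fail to reject H0 at alpha = 0.1.


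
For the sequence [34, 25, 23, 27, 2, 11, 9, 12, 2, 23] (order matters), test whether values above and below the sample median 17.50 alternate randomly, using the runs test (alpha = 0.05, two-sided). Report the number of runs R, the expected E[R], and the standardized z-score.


Step 1: Compute median = 17.50; label A = above, B = below.
Labels in order: AAAABBBBBA  (n_A = 5, n_B = 5)
Step 2: Count runs R = 3.
Step 3: Under H0 (random ordering), E[R] = 2*n_A*n_B/(n_A+n_B) + 1 = 2*5*5/10 + 1 = 6.0000.
        Var[R] = 2*n_A*n_B*(2*n_A*n_B - n_A - n_B) / ((n_A+n_B)^2 * (n_A+n_B-1)) = 2000/900 = 2.2222.
        SD[R] = 1.4907.
Step 4: Continuity-corrected z = (R + 0.5 - E[R]) / SD[R] = (3 + 0.5 - 6.0000) / 1.4907 = -1.6771.
Step 5: Two-sided p-value via normal approximation = 2*(1 - Phi(|z|)) = 0.093533.
Step 6: alpha = 0.05. fail to reject H0.

R = 3, z = -1.6771, p = 0.093533, fail to reject H0.


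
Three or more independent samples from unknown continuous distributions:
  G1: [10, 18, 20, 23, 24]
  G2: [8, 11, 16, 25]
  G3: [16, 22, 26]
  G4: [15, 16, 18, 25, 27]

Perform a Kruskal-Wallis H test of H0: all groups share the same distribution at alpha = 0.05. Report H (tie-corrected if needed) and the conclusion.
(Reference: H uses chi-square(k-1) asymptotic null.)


Step 1: Combine all N = 17 observations and assign midranks.
sorted (value, group, rank): (8,G2,1), (10,G1,2), (11,G2,3), (15,G4,4), (16,G2,6), (16,G3,6), (16,G4,6), (18,G1,8.5), (18,G4,8.5), (20,G1,10), (22,G3,11), (23,G1,12), (24,G1,13), (25,G2,14.5), (25,G4,14.5), (26,G3,16), (27,G4,17)
Step 2: Sum ranks within each group.
R_1 = 45.5 (n_1 = 5)
R_2 = 24.5 (n_2 = 4)
R_3 = 33 (n_3 = 3)
R_4 = 50 (n_4 = 5)
Step 3: H = 12/(N(N+1)) * sum(R_i^2/n_i) - 3(N+1)
     = 12/(17*18) * (45.5^2/5 + 24.5^2/4 + 33^2/3 + 50^2/5) - 3*18
     = 0.039216 * 1427.11 - 54
     = 1.965196.
Step 4: Ties present; correction factor C = 1 - 36/(17^3 - 17) = 0.992647. Corrected H = 1.965196 / 0.992647 = 1.979753.
Step 5: Under H0, H ~ chi^2(3); p-value = 0.576620.
Step 6: alpha = 0.05. fail to reject H0.

H = 1.9798, df = 3, p = 0.576620, fail to reject H0.


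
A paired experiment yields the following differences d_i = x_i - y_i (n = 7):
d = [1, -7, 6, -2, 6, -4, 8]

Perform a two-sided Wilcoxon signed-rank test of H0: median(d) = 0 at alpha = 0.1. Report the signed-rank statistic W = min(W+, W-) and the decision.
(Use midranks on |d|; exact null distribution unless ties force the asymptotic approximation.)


Step 1: Drop any zero differences (none here) and take |d_i|.
|d| = [1, 7, 6, 2, 6, 4, 8]
Step 2: Midrank |d_i| (ties get averaged ranks).
ranks: |1|->1, |7|->6, |6|->4.5, |2|->2, |6|->4.5, |4|->3, |8|->7
Step 3: Attach original signs; sum ranks with positive sign and with negative sign.
W+ = 1 + 4.5 + 4.5 + 7 = 17
W- = 6 + 2 + 3 = 11
(Check: W+ + W- = 28 should equal n(n+1)/2 = 28.)
Step 4: Test statistic W = min(W+, W-) = 11.
Step 5: Ties in |d|, so use the tie-corrected normal approximation.
        E[W] = n(n+1)/4 = 7*8/4 = 14.
        Tie groups: |d|=6 (t=2); sum(t^3 - t) = 6.
        Var[W] = n(n+1)(2n+1)/24 - sum(t^3-t)/48 = 840/24 - 6/48 = 34.875.
        z = (W - E[W]) / sqrt(Var[W]) = (11 - 14) / 5.9055 = -0.5080.
        Two-sided p = 2*Phi(z) = 0.611453.
Step 6: alpha = 0.1. fail to reject H0.

W+ = 17, W- = 11, W = min = 11, p = 0.611453, fail to reject H0.


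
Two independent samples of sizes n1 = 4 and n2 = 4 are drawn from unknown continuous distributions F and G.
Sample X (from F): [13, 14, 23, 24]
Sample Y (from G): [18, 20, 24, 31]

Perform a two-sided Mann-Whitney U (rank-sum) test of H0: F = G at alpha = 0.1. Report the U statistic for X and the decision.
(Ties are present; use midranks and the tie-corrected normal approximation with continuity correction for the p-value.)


Step 1: Combine and sort all 8 observations; assign midranks.
sorted (value, group): (13,X), (14,X), (18,Y), (20,Y), (23,X), (24,X), (24,Y), (31,Y)
ranks: 13->1, 14->2, 18->3, 20->4, 23->5, 24->6.5, 24->6.5, 31->8
Step 2: Rank sum for X: R1 = 1 + 2 + 5 + 6.5 = 14.5.
Step 3: U_X = R1 - n1(n1+1)/2 = 14.5 - 4*5/2 = 14.5 - 10 = 4.5.
       U_Y = n1*n2 - U_X = 16 - 4.5 = 11.5.
Step 4: Ties are present, so use the tie-corrected normal approximation (with continuity correction) for the p-value.
Step 5: p-value = 0.383630; compare to alpha = 0.1. fail to reject H0.

U_X = 4.5, p = 0.383630, fail to reject H0 at alpha = 0.1.


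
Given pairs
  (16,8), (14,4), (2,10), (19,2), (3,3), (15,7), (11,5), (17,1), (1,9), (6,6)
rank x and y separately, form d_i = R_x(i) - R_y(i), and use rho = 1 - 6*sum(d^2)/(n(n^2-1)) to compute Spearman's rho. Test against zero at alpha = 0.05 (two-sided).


Step 1: Rank x and y separately (midranks; no ties here).
rank(x): 16->8, 14->6, 2->2, 19->10, 3->3, 15->7, 11->5, 17->9, 1->1, 6->4
rank(y): 8->8, 4->4, 10->10, 2->2, 3->3, 7->7, 5->5, 1->1, 9->9, 6->6
Step 2: d_i = R_x(i) - R_y(i); compute d_i^2.
  (8-8)^2=0, (6-4)^2=4, (2-10)^2=64, (10-2)^2=64, (3-3)^2=0, (7-7)^2=0, (5-5)^2=0, (9-1)^2=64, (1-9)^2=64, (4-6)^2=4
sum(d^2) = 264.
Step 3: rho = 1 - 6*264 / (10*(10^2 - 1)) = 1 - 1584/990 = -0.600000.
Step 4: Under H0, t = rho * sqrt((n-2)/(1-rho^2)) = -2.1213 ~ t(8).
Step 5: Two-sided p-value from the t-distribution with 8 df = 0.066688.
Step 6: alpha = 0.05. fail to reject H0.

rho = -0.6000, p = 0.066688, fail to reject H0 at alpha = 0.05.


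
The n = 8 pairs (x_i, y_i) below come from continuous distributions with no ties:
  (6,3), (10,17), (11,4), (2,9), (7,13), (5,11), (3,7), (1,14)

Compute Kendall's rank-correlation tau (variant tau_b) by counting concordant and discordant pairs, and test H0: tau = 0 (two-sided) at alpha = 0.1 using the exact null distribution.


Step 1: Enumerate the 28 unordered pairs (i,j) with i<j and classify each by sign(x_j-x_i) * sign(y_j-y_i).
  (1,2):dx=+4,dy=+14->C; (1,3):dx=+5,dy=+1->C; (1,4):dx=-4,dy=+6->D; (1,5):dx=+1,dy=+10->C
  (1,6):dx=-1,dy=+8->D; (1,7):dx=-3,dy=+4->D; (1,8):dx=-5,dy=+11->D; (2,3):dx=+1,dy=-13->D
  (2,4):dx=-8,dy=-8->C; (2,5):dx=-3,dy=-4->C; (2,6):dx=-5,dy=-6->C; (2,7):dx=-7,dy=-10->C
  (2,8):dx=-9,dy=-3->C; (3,4):dx=-9,dy=+5->D; (3,5):dx=-4,dy=+9->D; (3,6):dx=-6,dy=+7->D
  (3,7):dx=-8,dy=+3->D; (3,8):dx=-10,dy=+10->D; (4,5):dx=+5,dy=+4->C; (4,6):dx=+3,dy=+2->C
  (4,7):dx=+1,dy=-2->D; (4,8):dx=-1,dy=+5->D; (5,6):dx=-2,dy=-2->C; (5,7):dx=-4,dy=-6->C
  (5,8):dx=-6,dy=+1->D; (6,7):dx=-2,dy=-4->C; (6,8):dx=-4,dy=+3->D; (7,8):dx=-2,dy=+7->D
Step 2: C = 13, D = 15, total pairs = 28.
Step 3: tau = (C - D)/(n(n-1)/2) = (13 - 15)/28 = -0.071429.
Step 4: Exact two-sided p-value (enumerate n! = 40320 permutations of y under H0): p = 0.904861.
Step 5: alpha = 0.1. fail to reject H0.

tau_b = -0.0714 (C=13, D=15), p = 0.904861, fail to reject H0.


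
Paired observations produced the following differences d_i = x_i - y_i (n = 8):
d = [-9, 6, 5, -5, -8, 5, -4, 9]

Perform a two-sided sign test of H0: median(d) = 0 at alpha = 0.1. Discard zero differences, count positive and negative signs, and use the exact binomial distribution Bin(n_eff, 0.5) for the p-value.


Step 1: Discard zero differences. Original n = 8; n_eff = number of nonzero differences = 8.
Nonzero differences (with sign): -9, +6, +5, -5, -8, +5, -4, +9
Step 2: Count signs: positive = 4, negative = 4.
Step 3: Under H0: P(positive) = 0.5, so the number of positives S ~ Bin(8, 0.5).
Step 4: Two-sided exact p-value = sum of Bin(8,0.5) probabilities at or below the observed probability = 1.000000.
Step 5: alpha = 0.1. fail to reject H0.

n_eff = 8, pos = 4, neg = 4, p = 1.000000, fail to reject H0.


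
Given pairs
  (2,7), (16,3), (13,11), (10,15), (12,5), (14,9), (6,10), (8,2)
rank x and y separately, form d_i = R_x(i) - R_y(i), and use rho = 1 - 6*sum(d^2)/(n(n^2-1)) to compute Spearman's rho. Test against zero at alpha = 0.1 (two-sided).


Step 1: Rank x and y separately (midranks; no ties here).
rank(x): 2->1, 16->8, 13->6, 10->4, 12->5, 14->7, 6->2, 8->3
rank(y): 7->4, 3->2, 11->7, 15->8, 5->3, 9->5, 10->6, 2->1
Step 2: d_i = R_x(i) - R_y(i); compute d_i^2.
  (1-4)^2=9, (8-2)^2=36, (6-7)^2=1, (4-8)^2=16, (5-3)^2=4, (7-5)^2=4, (2-6)^2=16, (3-1)^2=4
sum(d^2) = 90.
Step 3: rho = 1 - 6*90 / (8*(8^2 - 1)) = 1 - 540/504 = -0.071429.
Step 4: Under H0, t = rho * sqrt((n-2)/(1-rho^2)) = -0.1754 ~ t(6).
Step 5: Two-sided p-value from the t-distribution with 6 df = 0.866526.
Step 6: alpha = 0.1. fail to reject H0.

rho = -0.0714, p = 0.866526, fail to reject H0 at alpha = 0.1.


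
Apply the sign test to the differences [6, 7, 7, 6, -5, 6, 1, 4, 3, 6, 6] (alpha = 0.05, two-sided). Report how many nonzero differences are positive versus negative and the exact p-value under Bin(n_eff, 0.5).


Step 1: Discard zero differences. Original n = 11; n_eff = number of nonzero differences = 11.
Nonzero differences (with sign): +6, +7, +7, +6, -5, +6, +1, +4, +3, +6, +6
Step 2: Count signs: positive = 10, negative = 1.
Step 3: Under H0: P(positive) = 0.5, so the number of positives S ~ Bin(11, 0.5).
Step 4: Two-sided exact p-value = sum of Bin(11,0.5) probabilities at or below the observed probability = 0.011719.
Step 5: alpha = 0.05. reject H0.

n_eff = 11, pos = 10, neg = 1, p = 0.011719, reject H0.


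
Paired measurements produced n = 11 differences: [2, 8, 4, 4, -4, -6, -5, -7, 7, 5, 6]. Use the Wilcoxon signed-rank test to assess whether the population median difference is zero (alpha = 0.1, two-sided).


Step 1: Drop any zero differences (none here) and take |d_i|.
|d| = [2, 8, 4, 4, 4, 6, 5, 7, 7, 5, 6]
Step 2: Midrank |d_i| (ties get averaged ranks).
ranks: |2|->1, |8|->11, |4|->3, |4|->3, |4|->3, |6|->7.5, |5|->5.5, |7|->9.5, |7|->9.5, |5|->5.5, |6|->7.5
Step 3: Attach original signs; sum ranks with positive sign and with negative sign.
W+ = 1 + 11 + 3 + 3 + 9.5 + 5.5 + 7.5 = 40.5
W- = 3 + 7.5 + 5.5 + 9.5 = 25.5
(Check: W+ + W- = 66 should equal n(n+1)/2 = 66.)
Step 4: Test statistic W = min(W+, W-) = 25.5.
Step 5: Ties in |d|, so use the tie-corrected normal approximation.
        E[W] = n(n+1)/4 = 11*12/4 = 33.
        Tie groups: |d|=4 (t=3), |d|=5 (t=2), |d|=6 (t=2), |d|=7 (t=2); sum(t^3 - t) = 42.
        Var[W] = n(n+1)(2n+1)/24 - sum(t^3-t)/48 = 3036/24 - 42/48 = 125.625.
        z = (W - E[W]) / sqrt(Var[W]) = (25.5 - 33) / 11.2083 = -0.6691.
        Two-sided p = 2*Phi(z) = 0.503400.
Step 6: alpha = 0.1. fail to reject H0.

W+ = 40.5, W- = 25.5, W = min = 25.5, p = 0.503400, fail to reject H0.


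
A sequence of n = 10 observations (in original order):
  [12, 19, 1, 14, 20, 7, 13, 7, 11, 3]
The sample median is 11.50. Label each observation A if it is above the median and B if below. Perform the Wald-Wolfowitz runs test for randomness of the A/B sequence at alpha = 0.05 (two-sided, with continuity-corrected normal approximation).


Step 1: Compute median = 11.50; label A = above, B = below.
Labels in order: AABAABABBB  (n_A = 5, n_B = 5)
Step 2: Count runs R = 6.
Step 3: Under H0 (random ordering), E[R] = 2*n_A*n_B/(n_A+n_B) + 1 = 2*5*5/10 + 1 = 6.0000.
        Var[R] = 2*n_A*n_B*(2*n_A*n_B - n_A - n_B) / ((n_A+n_B)^2 * (n_A+n_B-1)) = 2000/900 = 2.2222.
        SD[R] = 1.4907.
Step 4: R = E[R], so z = 0 with no continuity correction.
Step 5: Two-sided p-value via normal approximation = 2*(1 - Phi(|z|)) = 1.000000.
Step 6: alpha = 0.05. fail to reject H0.

R = 6, z = 0.0000, p = 1.000000, fail to reject H0.


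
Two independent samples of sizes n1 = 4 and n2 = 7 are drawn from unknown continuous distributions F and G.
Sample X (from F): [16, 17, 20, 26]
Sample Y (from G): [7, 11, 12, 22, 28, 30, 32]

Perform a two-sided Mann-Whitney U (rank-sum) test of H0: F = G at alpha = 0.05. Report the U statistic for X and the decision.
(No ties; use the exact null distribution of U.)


Step 1: Combine and sort all 11 observations; assign midranks.
sorted (value, group): (7,Y), (11,Y), (12,Y), (16,X), (17,X), (20,X), (22,Y), (26,X), (28,Y), (30,Y), (32,Y)
ranks: 7->1, 11->2, 12->3, 16->4, 17->5, 20->6, 22->7, 26->8, 28->9, 30->10, 32->11
Step 2: Rank sum for X: R1 = 4 + 5 + 6 + 8 = 23.
Step 3: U_X = R1 - n1(n1+1)/2 = 23 - 4*5/2 = 23 - 10 = 13.
       U_Y = n1*n2 - U_X = 28 - 13 = 15.
Step 4: No ties, so the exact null distribution of U (based on enumerating the C(11,4) = 330 equally likely rank assignments) gives the two-sided p-value.
Step 5: p-value = 0.927273; compare to alpha = 0.05. fail to reject H0.

U_X = 13, p = 0.927273, fail to reject H0 at alpha = 0.05.
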